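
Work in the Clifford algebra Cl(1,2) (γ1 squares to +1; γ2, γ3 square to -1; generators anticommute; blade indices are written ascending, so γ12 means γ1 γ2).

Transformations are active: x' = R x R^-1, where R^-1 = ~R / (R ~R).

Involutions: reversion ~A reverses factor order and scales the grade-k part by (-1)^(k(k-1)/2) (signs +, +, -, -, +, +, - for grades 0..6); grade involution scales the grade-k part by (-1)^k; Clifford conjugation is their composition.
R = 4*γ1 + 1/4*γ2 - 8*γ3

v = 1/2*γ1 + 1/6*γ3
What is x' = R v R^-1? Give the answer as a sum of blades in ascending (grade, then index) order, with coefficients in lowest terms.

~R = 4*γ1 + 1/4*γ2 - 8*γ3, and R ~R = -769/16, so R^-1 = ~R / (-769/16).
R v = 10/3 - 1/8*γ12 + 14/3*γ13 + 1/24*γ23
Answer: -4867/4614*γ1 - 80/2307*γ2 + 4351/4614*γ3


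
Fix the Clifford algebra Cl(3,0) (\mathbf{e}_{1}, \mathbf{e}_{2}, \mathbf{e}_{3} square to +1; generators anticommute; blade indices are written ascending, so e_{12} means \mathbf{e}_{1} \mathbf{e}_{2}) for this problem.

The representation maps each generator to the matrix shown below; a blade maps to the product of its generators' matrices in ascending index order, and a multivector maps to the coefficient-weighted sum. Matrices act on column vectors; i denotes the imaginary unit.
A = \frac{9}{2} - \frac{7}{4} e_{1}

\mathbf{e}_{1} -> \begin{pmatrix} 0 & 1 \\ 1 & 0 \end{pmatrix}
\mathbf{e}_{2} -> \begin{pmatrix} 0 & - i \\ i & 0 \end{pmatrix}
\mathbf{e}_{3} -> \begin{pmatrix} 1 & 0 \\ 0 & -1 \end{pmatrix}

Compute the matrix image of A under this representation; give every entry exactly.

M = (\frac{9}{2})*1 + (-\frac{7}{4})*rho(e_{1}), summed entrywise (1 is the identity matrix):
Answer: \begin{pmatrix} \frac{9}{2} & - \frac{7}{4} \\ - \frac{7}{4} & \frac{9}{2} \end{pmatrix}


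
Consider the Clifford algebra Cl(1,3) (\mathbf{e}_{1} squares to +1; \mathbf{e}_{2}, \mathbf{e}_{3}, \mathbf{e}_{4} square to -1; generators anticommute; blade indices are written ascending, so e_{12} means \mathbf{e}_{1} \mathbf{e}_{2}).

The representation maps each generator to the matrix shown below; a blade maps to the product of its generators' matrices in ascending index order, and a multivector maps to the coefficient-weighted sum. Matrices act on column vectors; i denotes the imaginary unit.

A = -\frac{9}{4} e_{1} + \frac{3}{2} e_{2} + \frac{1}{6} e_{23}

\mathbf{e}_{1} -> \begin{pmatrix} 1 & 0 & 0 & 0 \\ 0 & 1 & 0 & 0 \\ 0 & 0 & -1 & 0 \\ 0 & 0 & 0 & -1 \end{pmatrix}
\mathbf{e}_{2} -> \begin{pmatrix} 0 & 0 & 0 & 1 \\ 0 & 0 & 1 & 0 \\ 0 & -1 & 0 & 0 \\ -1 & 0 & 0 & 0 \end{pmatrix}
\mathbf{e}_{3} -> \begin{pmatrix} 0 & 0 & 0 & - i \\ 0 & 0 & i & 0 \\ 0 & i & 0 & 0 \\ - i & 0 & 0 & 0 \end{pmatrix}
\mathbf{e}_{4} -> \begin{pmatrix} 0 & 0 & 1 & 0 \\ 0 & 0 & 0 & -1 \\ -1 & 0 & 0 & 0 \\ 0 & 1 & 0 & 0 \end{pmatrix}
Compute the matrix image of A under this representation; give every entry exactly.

Bivector images (products of the table entries): rho(e_{23}) = rho(\mathbf{e}_{2})rho(\mathbf{e}_{3}) = \begin{pmatrix} - i & 0 & 0 & 0 \\ 0 & i & 0 & 0 \\ 0 & 0 & - i & 0 \\ 0 & 0 & 0 & i \end{pmatrix}.
M = (-\frac{9}{4})*rho(e_{1}) + (\frac{3}{2})*rho(e_{2}) + (\frac{1}{6})*rho(e_{23}), summed entrywise:
Answer: \begin{pmatrix} - \frac{9}{4} - \frac{i}{6} & 0 & 0 & \frac{3}{2} \\ 0 & - \frac{9}{4} + \frac{i}{6} & \frac{3}{2} & 0 \\ 0 & - \frac{3}{2} & \frac{9}{4} - \frac{i}{6} & 0 \\ - \frac{3}{2} & 0 & 0 & \frac{9}{4} + \frac{i}{6} \end{pmatrix}


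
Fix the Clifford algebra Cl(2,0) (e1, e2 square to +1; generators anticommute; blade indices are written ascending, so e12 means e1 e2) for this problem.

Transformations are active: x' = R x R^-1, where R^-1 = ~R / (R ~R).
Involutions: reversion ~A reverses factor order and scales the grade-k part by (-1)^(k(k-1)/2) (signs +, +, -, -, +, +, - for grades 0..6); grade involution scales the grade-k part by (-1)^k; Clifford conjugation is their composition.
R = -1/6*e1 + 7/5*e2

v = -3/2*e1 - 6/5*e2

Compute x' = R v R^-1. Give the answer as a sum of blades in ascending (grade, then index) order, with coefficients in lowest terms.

~R = -1/6*e1 + 7/5*e2, and R ~R = 1789/900, so R^-1 = ~R / (1789/900).
R v = -143/100 + 23/10*e12
Answer: 6225/3578*e1 - 7284/8945*e2


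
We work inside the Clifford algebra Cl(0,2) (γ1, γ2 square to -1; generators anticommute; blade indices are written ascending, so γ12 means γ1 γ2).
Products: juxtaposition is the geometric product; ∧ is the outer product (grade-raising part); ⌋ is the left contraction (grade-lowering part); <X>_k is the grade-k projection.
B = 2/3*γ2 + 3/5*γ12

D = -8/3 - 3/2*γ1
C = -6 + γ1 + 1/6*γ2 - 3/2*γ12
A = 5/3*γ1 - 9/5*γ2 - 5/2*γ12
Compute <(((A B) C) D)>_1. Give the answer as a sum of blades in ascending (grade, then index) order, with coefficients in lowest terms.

step 1: 27/10 + 44/75*γ1 - γ2 + 10/9*γ12
step 2: -2243/150 + 334/675*γ1 + 7597/900*γ2 - 8657/900*γ12
step 3: 9139/225 + 34199/1620*γ1 - 43639/5400*γ2 + 41377/1080*γ12
step 4: 34199/1620*γ1 - 43639/5400*γ2
Answer: 34199/1620*γ1 - 43639/5400*γ2


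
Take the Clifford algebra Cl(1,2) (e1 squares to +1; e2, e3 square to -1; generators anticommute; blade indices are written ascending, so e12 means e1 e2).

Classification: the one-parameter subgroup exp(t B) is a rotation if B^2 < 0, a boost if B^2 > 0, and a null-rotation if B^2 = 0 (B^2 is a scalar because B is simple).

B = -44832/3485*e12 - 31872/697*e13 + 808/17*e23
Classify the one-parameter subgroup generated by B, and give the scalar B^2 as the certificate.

B^2 term by term: the squares give (-44832/3485)^2*(e12)^2 + (-31872/697)^2*(e13)^2 + (808/17)^2*(e23)^2 = 2009908224/12145225*(+1) + 1015824384/485809*(+1) + 652864/289*(-1) = -64/25 (each basis 2-blade squares to minus the product of its generators' squares); cross terms between blades sharing an index anticommute and cancel. So B^2 = -64/25.
Answer: rotation, certificate B^2 = -64/25. Key observation: B^2 = -64/25 is a conjugation invariant, so its sign decides the class regardless of the surface form of B.


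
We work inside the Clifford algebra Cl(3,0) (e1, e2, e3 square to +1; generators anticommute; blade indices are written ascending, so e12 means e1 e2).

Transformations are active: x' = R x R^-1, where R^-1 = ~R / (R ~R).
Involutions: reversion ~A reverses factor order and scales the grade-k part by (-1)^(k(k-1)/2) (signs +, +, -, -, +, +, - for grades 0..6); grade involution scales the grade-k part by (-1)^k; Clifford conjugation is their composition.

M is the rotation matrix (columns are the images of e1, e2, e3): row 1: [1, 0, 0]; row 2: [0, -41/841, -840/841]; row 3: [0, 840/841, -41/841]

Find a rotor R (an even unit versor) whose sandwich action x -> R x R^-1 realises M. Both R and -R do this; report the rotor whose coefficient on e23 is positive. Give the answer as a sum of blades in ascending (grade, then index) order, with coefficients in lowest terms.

Method: write R = a + b12*e12 + b13*e13 + b23*e23 with a^2 + b12^2 + b13^2 + b23^2 = 1 (so R^-1 = ~R). Expanding the columns R e_j ~R gives tr M = 4a^2 - 1 and, from the antisymmetric part, M21 - M12 = -4a*b12, M13 - M31 = 4a*b13, M32 - M23 = -4a*b23.
Here tr M = 759/841, so a^2 = (1 + tr M)/4 = 400/841 and a = ±20/29. Taking a = 20/29: M21 - M12 = 0, M13 - M31 = 0, M32 - M23 = 1680/841, giving b12 = 0, b13 = 0, b23 = -21/29, i.e. R = 20/29 - 21/29*e23.
Its e23 coefficient is negative, so report the other preimage -R.
Answer: -20/29 + 21/29*e23. Recall the cover is two-to-one: with M of trace 759/841, both preimages act alike, and the stated e23 sign chooses the sheet.


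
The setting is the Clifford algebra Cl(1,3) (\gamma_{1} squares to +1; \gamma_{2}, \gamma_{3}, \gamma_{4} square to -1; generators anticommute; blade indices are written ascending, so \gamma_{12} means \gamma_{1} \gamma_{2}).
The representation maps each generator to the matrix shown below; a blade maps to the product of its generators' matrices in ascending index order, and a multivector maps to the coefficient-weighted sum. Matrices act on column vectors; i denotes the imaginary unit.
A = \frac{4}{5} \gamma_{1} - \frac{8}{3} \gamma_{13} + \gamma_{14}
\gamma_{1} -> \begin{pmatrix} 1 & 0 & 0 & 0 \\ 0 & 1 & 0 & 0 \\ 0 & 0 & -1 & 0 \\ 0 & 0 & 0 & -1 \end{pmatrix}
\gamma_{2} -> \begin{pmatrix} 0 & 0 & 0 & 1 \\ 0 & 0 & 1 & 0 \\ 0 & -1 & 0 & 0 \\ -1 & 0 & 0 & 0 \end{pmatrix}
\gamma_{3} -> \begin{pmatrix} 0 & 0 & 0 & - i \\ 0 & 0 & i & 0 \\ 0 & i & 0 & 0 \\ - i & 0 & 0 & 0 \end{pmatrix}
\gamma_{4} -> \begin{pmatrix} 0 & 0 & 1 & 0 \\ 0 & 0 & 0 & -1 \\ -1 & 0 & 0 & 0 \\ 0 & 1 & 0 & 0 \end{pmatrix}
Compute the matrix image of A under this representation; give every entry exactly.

Bivector images (products of the table entries): rho(\gamma_{13}) = rho(\gamma_{1})rho(\gamma_{3}) = \begin{pmatrix} 0 & 0 & 0 & - i \\ 0 & 0 & i & 0 \\ 0 & - i & 0 & 0 \\ i & 0 & 0 & 0 \end{pmatrix}; rho(\gamma_{14}) = rho(\gamma_{1})rho(\gamma_{4}) = \begin{pmatrix} 0 & 0 & 1 & 0 \\ 0 & 0 & 0 & -1 \\ 1 & 0 & 0 & 0 \\ 0 & -1 & 0 & 0 \end{pmatrix}.
M = (\frac{4}{5})*rho(\gamma_{1}) + (-\frac{8}{3})*rho(\gamma_{13}) + (1)*rho(\gamma_{14}), summed entrywise:
Answer: \begin{pmatrix} \frac{4}{5} & 0 & 1 & \frac{8 i}{3} \\ 0 & \frac{4}{5} & - \frac{8 i}{3} & -1 \\ 1 & \frac{8 i}{3} & - \frac{4}{5} & 0 \\ - \frac{8 i}{3} & -1 & 0 & - \frac{4}{5} \end{pmatrix}


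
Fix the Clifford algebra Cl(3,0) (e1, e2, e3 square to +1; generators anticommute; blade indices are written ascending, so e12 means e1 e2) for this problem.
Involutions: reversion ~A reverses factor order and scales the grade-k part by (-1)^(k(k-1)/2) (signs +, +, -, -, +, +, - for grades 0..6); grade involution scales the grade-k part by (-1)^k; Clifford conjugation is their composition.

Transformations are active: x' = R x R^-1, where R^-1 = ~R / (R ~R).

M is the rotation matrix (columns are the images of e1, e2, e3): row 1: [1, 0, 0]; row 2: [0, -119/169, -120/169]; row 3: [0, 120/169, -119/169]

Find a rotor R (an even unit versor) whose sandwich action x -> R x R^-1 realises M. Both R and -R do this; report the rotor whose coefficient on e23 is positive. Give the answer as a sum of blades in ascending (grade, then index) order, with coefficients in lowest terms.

Method: write R = a + b12*e12 + b13*e13 + b23*e23 with a^2 + b12^2 + b13^2 + b23^2 = 1 (so R^-1 = ~R). Expanding the columns R e_j ~R gives tr M = 4a^2 - 1 and, from the antisymmetric part, M21 - M12 = -4a*b12, M13 - M31 = 4a*b13, M32 - M23 = -4a*b23.
Here tr M = -69/169, so a^2 = (1 + tr M)/4 = 25/169 and a = ±5/13. Taking a = 5/13: M21 - M12 = 0, M13 - M31 = 0, M32 - M23 = 240/169, giving b12 = 0, b13 = 0, b23 = -12/13, i.e. R = 5/13 - 12/13*e23.
Its e23 coefficient is negative, so report the other preimage -R.
Answer: -5/13 + 12/13*e23. Recall the cover is two-to-one: with M of trace -69/169, both preimages act alike, and the stated e23 sign chooses the sheet.


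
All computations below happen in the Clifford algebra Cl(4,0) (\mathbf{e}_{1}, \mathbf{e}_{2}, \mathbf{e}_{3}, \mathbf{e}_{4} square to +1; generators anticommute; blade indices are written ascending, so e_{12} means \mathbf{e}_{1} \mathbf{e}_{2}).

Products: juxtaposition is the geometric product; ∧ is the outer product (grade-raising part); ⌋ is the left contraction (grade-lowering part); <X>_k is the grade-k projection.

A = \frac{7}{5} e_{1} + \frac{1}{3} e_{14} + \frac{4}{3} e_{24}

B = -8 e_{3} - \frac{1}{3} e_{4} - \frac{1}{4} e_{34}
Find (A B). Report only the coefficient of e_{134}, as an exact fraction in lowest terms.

step 1: -\frac{1}{9} e_{1} - \frac{4}{9} e_{2} - \frac{667}{60} e_{13} - \frac{7}{15} e_{14} + \frac{1}{3} e_{23} + \frac{139}{60} e_{134} + \frac{32}{3} e_{234}
Answer: \frac{139}{60}


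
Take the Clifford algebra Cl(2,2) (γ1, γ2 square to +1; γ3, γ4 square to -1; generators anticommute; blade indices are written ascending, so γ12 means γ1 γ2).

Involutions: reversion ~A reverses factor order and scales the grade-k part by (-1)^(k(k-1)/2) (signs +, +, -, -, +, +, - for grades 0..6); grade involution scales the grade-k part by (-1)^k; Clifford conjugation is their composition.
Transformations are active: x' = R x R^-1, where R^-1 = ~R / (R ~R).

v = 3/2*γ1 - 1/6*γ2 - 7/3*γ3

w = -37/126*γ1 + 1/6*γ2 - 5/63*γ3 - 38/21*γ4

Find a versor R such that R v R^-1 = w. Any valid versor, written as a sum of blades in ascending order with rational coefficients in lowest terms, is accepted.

A norm check does it: q(v) = q(w) = -19/6, hence R = v + w = 76/63*γ1 - 152/63*γ3 - 38/21*γ4 realises the map — parallel part kept, (v - w)/2 negated, v carried to w.
Answer: 76/63*γ1 - 152/63*γ3 - 38/21*γ4


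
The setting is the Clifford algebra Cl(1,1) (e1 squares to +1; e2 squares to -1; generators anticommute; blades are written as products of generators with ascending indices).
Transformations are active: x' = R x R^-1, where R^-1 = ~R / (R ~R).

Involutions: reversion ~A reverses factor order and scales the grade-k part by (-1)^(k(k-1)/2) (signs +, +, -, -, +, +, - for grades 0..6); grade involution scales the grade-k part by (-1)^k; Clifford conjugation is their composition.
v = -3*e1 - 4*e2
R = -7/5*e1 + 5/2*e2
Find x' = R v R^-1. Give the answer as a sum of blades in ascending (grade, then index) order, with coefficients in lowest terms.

~R = -7/5*e1 + 5/2*e2, and R ~R = -429/100, so R^-1 = ~R / (-429/100).
R v = 71/5 + 131/10*e1 e2
Answer: 5263/429*e1 - 5384/429*e2


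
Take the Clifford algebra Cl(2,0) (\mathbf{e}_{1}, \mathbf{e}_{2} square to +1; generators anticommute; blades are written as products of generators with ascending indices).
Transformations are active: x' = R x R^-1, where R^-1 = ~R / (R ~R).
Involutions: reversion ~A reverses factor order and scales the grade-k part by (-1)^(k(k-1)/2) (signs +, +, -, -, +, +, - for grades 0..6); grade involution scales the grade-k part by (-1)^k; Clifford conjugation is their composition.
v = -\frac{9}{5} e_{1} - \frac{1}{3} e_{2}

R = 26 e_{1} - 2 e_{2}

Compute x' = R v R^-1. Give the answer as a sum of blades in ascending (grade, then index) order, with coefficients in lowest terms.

~R = 26 e_{1} - 2 e_{2}, and R ~R = 680, so R^-1 = ~R / (680).
R v = -\frac{692}{15} - \frac{184}{15} e_{1} e_{2}
Answer: -\frac{2203}{1275} e_{1} + \frac{257}{425} e_{2}


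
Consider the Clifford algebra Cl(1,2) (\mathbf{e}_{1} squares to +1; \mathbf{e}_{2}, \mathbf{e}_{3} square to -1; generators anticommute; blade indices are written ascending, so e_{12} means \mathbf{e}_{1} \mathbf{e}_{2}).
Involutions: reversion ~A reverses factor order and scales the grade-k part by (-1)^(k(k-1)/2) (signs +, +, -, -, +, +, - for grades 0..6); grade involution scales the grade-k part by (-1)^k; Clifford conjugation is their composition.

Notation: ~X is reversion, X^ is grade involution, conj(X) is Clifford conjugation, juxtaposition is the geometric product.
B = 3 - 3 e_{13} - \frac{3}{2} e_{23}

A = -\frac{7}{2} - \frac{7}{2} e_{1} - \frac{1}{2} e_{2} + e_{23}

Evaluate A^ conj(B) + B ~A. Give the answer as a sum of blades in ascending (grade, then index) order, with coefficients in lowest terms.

first term: -12 + \frac{21}{2} e_{1} + \frac{3}{2} e_{2} + \frac{39}{4} e_{3} - 3 e_{12} - \frac{21}{2} e_{13} - \frac{9}{4} e_{23} + \frac{15}{4} e_{123}
second term: -12 - \frac{21}{2} e_{1} - \frac{3}{2} e_{2} - \frac{39}{4} e_{3} + 3 e_{12} + \frac{21}{2} e_{13} + \frac{9}{4} e_{23} + \frac{15}{4} e_{123}
Answer: -24 + \frac{15}{2} e_{123}


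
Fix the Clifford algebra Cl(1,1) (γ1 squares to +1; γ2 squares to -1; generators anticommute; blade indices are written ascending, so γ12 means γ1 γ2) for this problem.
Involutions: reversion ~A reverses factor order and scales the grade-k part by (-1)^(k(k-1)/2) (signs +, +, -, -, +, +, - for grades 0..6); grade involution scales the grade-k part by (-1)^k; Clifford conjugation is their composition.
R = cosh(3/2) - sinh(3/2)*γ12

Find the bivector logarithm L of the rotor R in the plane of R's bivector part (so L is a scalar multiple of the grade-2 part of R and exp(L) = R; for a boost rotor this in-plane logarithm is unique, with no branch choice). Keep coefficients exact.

The scalar part of R is cosh(3/2), giving the rapidity magnitude (cosh is even); the bivector part supplies orientation, its quotient by sinh of the rapidity is the plane, and L = rapidity * plane — unique in that plane, since flipping both signs leaves L unchanged.
Concretely: cosh(rapidity) = cosh(3/2) gives rapidity = ±3/2, and since rapidity/sinh(rapidity) is even the sign is immaterial: L = (rapidity/sinh(rapidity)) * <R>_2 = (3/(2*sinh(3/2))) * <R>_2.
Answer: -3/2*γ12


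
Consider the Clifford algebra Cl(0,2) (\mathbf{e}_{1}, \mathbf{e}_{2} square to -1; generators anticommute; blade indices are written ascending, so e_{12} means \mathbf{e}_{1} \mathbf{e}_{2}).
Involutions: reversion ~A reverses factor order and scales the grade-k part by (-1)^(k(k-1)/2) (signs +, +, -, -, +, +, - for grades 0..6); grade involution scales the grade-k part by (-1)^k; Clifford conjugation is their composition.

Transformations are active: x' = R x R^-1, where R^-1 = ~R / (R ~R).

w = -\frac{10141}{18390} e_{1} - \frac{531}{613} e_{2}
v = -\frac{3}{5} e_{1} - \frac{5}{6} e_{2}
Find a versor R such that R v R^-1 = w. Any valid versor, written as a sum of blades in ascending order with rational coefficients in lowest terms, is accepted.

The midline construction: v and w both square to -\frac{949}{900}, so reflecting in their sum -\frac{4235}{3678} e_{1} - \frac{6251}{3678} e_{2} exchanges them.
Answer: -\frac{4235}{3678} e_{1} - \frac{6251}{3678} e_{2}


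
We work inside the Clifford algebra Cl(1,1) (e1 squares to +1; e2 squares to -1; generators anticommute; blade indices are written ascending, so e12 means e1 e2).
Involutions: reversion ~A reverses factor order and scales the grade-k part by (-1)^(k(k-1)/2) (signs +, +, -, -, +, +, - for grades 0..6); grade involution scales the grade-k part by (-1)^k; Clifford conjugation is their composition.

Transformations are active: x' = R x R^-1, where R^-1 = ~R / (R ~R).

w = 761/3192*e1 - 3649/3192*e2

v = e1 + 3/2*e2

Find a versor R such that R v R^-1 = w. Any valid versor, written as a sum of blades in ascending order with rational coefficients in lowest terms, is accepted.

Equal squares first: v^2 = w^2 = -5/4. Then v + w = 3953/3192*e1 + 1139/3192*e2 is a versor taking v to w, provided it is invertible.
Answer: 3953/3192*e1 + 1139/3192*e2


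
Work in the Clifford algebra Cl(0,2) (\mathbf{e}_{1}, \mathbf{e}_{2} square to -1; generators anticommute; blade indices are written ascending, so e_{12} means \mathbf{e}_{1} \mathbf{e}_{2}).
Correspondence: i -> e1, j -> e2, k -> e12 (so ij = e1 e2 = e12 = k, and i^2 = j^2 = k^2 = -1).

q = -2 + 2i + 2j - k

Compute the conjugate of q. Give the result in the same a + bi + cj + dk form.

In blades: q = -2 + 2 e_{1} + 2 e_{2} - e_{12}.
Conjugation here is Clifford conjugation: the scalar is fixed and the grade-1 and grade-2 blades all flip sign, giving -2 - 2 e_{1} - 2 e_{2} + e_{12}; translating back:
Answer: -2 - 2i - 2j + k


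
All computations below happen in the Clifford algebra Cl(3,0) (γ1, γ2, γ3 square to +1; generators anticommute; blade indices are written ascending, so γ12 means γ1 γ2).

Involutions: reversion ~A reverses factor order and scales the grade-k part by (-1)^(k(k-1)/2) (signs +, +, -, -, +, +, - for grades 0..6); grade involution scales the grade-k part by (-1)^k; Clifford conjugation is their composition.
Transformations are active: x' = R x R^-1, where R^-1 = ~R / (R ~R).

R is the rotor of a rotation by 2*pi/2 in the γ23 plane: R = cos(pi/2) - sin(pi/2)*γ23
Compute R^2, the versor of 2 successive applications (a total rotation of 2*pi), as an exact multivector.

Because a rotor carries half the rotation angle, composing 2 copies of this γ23-plane rotor multiplies the phase: 2*(pi/2) = pi, hence R^2 = cos(pi) - sin(pi)*γ23.
cos(pi) = -1 and sin(pi) = 0, so R^2 = -1. The total rotation 2*pi is 1 full turn, so every vector returns to itself, yet the rotor is -1, on the OTHER sheet of the double cover (an odd number of 2*pi turns).
Answer: -1


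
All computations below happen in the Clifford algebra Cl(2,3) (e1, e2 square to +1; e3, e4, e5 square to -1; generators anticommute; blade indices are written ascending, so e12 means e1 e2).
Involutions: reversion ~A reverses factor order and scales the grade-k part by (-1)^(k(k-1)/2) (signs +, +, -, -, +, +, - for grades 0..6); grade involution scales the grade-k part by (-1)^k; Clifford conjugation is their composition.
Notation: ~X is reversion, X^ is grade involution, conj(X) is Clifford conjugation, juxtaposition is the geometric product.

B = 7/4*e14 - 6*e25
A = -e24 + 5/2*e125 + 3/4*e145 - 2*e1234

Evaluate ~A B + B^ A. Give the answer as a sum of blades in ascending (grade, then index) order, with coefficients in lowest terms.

first term: 15*e1 - 21/16*e5 - 7/4*e12 - 7/2*e23 + 6*e45 - 9/2*e124 + 35/8*e245 + 12*e1345
second term: -15*e1 + 21/16*e5 - 7/4*e12 - 7/2*e23 + 6*e45 - 9/2*e124 + 35/8*e245 - 12*e1345
Answer: -7/2*e12 - 7*e23 + 12*e45 - 9*e124 + 35/4*e245


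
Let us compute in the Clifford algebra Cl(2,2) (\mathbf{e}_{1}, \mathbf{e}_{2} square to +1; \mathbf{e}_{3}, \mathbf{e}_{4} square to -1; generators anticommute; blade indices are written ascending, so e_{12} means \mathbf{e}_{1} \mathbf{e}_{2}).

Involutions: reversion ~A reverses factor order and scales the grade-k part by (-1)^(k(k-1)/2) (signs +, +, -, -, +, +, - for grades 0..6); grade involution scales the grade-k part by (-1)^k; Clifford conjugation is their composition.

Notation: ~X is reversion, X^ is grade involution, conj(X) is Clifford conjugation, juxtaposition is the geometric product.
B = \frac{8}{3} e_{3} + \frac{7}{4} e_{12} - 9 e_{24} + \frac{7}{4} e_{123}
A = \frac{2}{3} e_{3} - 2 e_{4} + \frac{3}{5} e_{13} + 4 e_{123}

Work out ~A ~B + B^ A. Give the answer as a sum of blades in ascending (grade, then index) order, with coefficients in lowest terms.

first term: \frac{47}{9} + \frac{8}{5} e_{1} - \frac{381}{20} e_{2} - 7 e_{3} + \frac{71}{6} e_{12} + \frac{21}{20} e_{23} + \frac{16}{3} e_{34} - \frac{7}{6} e_{123} + \frac{7}{2} e_{124} + 36 e_{134} - 6 e_{234} + \frac{19}{10} e_{1234}
second term: -\frac{47}{9} - \frac{8}{5} e_{1} - \frac{339}{20} e_{2} - 7 e_{3} + \frac{71}{6} e_{12} - \frac{21}{20} e_{23} + \frac{16}{3} e_{34} + \frac{7}{6} e_{123} - \frac{7}{2} e_{124} - 36 e_{134} + 6 e_{234} + \frac{89}{10} e_{1234}
Answer: -36 e_{2} - 14 e_{3} + \frac{71}{3} e_{12} + \frac{32}{3} e_{34} + \frac{54}{5} e_{1234}


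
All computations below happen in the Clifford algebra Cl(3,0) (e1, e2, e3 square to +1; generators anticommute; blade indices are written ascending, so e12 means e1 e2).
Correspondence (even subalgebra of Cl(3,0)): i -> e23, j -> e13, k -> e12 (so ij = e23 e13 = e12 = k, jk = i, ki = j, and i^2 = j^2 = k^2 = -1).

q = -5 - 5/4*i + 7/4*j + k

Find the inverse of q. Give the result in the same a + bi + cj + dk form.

In blades: q = -5 + e12 + 7/4*e13 - 5/4*e23.
With qbar = -5 - e12 - 7/4*e13 + 5/4*e23 (scalar fixed, mapped units negated), q qbar = 245/8 (the sum of squared coefficients), so q^-1 = qbar / (245/8) = -8/49 - 8/245*e12 - 2/35*e13 + 2/49*e23; translating back:
Answer: -8/49 + 2/49*i - 2/35*j - 8/245*k


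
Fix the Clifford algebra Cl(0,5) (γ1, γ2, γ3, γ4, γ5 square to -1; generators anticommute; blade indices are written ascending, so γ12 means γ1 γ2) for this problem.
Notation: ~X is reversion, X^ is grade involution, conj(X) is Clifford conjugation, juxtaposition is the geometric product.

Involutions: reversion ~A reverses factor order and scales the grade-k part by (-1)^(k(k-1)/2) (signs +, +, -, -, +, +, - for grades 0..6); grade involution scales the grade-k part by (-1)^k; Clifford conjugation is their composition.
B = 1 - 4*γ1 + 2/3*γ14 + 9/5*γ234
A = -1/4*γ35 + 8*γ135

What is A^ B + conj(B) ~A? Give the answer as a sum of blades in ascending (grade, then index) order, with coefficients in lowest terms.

first term: -129/4*γ35 - 7*γ135 + 9/20*γ245 - 16/3*γ345 + 72/5*γ1245 + 1/6*γ1345
second term: 129/4*γ35 - 7*γ135 + 9/20*γ245 - 16/3*γ345 + 72/5*γ1245 + 1/6*γ1345
Answer: -14*γ135 + 9/10*γ245 - 32/3*γ345 + 144/5*γ1245 + 1/3*γ1345


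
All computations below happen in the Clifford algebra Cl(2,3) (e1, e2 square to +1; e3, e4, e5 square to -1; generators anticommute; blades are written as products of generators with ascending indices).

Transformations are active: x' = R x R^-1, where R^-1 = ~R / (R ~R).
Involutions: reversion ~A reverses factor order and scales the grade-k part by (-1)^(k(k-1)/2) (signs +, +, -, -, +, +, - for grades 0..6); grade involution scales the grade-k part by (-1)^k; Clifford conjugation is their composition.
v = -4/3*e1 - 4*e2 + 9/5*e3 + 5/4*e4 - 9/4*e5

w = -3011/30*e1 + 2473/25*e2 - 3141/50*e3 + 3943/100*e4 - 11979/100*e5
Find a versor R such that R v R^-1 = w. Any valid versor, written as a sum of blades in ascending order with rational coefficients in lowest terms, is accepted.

Reasoning: v^2 = w^2 = 14243/1800 since conjugation preserves the quadratic form; R = v + w = -1017/10*e1 + 2373/25*e2 - 3051/50*e3 + 1017/25*e4 - 3051/25*e5 is then valid when invertible, keeping its own part and reversing (v - w)/2.
Answer: -1017/10*e1 + 2373/25*e2 - 3051/50*e3 + 1017/25*e4 - 3051/25*e5


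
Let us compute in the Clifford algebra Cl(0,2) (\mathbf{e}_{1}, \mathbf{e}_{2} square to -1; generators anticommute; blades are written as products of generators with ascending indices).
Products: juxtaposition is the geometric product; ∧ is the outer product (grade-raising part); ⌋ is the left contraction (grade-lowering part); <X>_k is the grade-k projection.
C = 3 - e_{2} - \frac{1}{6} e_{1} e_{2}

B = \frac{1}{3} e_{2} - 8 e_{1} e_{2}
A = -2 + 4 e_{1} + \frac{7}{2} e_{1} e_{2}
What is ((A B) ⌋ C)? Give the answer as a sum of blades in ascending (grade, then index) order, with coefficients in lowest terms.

step 1: 28 - \frac{7}{6} e_{1} + \frac{94}{3} e_{2} + \frac{52}{3} e_{1} e_{2}
step 2: \frac{1064}{9} - \frac{47}{9} e_{1} - \frac{1015}{36} e_{2} - \frac{14}{3} e_{1} e_{2}
Answer: \frac{1064}{9} - \frac{47}{9} e_{1} - \frac{1015}{36} e_{2} - \frac{14}{3} e_{1} e_{2}


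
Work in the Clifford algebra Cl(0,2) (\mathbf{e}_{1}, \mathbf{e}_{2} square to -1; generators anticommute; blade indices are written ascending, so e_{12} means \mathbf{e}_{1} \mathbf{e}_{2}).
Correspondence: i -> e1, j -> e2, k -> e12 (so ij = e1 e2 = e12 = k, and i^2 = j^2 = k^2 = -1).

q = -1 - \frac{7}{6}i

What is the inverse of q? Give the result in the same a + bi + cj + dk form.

In blades: q = -1 - \frac{7}{6} e_{1}.
With qbar = -1 + \frac{7}{6} e_{1} (scalar fixed, mapped units negated), q qbar = \frac{85}{36} (the sum of squared coefficients), so q^-1 = qbar / (\frac{85}{36}) = -\frac{36}{85} + \frac{42}{85} e_{1}; translating back:
Answer: -\frac{36}{85} + \frac{42}{85}i


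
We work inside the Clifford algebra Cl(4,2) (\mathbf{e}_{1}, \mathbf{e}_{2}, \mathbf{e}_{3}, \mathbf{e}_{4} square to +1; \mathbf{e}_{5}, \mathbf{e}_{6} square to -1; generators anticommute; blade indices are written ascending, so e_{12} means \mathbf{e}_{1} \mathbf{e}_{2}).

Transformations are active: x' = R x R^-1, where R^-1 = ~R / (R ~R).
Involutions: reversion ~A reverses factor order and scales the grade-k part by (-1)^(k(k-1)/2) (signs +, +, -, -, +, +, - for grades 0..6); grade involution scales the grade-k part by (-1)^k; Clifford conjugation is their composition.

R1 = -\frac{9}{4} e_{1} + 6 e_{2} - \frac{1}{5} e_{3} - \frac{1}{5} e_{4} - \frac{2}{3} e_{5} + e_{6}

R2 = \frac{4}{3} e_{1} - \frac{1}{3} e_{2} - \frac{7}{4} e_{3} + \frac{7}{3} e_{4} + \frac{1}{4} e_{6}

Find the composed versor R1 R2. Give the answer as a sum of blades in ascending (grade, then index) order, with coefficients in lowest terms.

Distribute over the terms of R2 (each basis-blade product reordered to ascending indices, repeated generators contracted through their squares):
R1 (\frac{4}{3} e_{1}) = -3 - 8 e_{12} + \frac{4}{15} e_{13} + \frac{4}{15} e_{14} + \frac{8}{9} e_{15} - \frac{4}{3} e_{16}
R1 (-\frac{1}{3} e_{2}) = -2 + \frac{3}{4} e_{12} - \frac{1}{15} e_{23} - \frac{1}{15} e_{24} - \frac{2}{9} e_{25} + \frac{1}{3} e_{26}
R1 (-\frac{7}{4} e_{3}) = \frac{7}{20} + \frac{63}{16} e_{13} - \frac{21}{2} e_{23} - \frac{7}{20} e_{34} - \frac{7}{6} e_{35} + \frac{7}{4} e_{36}
R1 (\frac{7}{3} e_{4}) = -\frac{7}{15} - \frac{21}{4} e_{14} + 14 e_{24} - \frac{7}{15} e_{34} + \frac{14}{9} e_{45} - \frac{7}{3} e_{46}
R1 (\frac{1}{4} e_{6}) = -\frac{1}{4} - \frac{9}{16} e_{16} + \frac{3}{2} e_{26} - \frac{1}{20} e_{36} - \frac{1}{20} e_{46} - \frac{1}{6} e_{56}
Summing the partial products and collecting blades:
Answer: -\frac{161}{30} - \frac{29}{4} e_{12} + \frac{1009}{240} e_{13} - \frac{299}{60} e_{14} + \frac{8}{9} e_{15} - \frac{91}{48} e_{16} - \frac{317}{30} e_{23} + \frac{209}{15} e_{24} - \frac{2}{9} e_{25} + \frac{11}{6} e_{26} - \frac{49}{60} e_{34} - \frac{7}{6} e_{35} + \frac{17}{10} e_{36} + \frac{14}{9} e_{45} - \frac{143}{60} e_{46} - \frac{1}{6} e_{56}


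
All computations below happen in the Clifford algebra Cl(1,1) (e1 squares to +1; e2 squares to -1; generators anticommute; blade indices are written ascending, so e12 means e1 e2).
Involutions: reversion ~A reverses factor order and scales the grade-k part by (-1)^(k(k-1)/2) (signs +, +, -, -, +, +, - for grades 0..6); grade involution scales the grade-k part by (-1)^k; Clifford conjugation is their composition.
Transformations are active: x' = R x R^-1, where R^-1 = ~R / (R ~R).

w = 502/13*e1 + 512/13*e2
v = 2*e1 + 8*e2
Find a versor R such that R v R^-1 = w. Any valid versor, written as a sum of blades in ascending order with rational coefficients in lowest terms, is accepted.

R = v + w = 528/13*e1 + 616/13*e2 works: the equal norms (-60) guarantee its sandwich swaps v into w.
Answer: 528/13*e1 + 616/13*e2


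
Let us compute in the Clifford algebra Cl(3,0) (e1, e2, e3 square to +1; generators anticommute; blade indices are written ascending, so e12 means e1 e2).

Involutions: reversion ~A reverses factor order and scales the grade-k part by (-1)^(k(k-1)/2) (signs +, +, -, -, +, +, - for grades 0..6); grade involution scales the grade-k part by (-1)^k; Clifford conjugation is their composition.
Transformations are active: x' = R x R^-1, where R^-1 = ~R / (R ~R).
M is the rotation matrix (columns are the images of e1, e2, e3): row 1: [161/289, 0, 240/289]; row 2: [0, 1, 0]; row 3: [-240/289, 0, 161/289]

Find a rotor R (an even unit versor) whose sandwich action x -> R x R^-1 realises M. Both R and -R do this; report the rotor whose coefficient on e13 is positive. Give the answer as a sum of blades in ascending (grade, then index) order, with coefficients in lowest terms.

Method: write R = a + b12*e12 + b13*e13 + b23*e23 with a^2 + b12^2 + b13^2 + b23^2 = 1 (so R^-1 = ~R). Expanding the columns R e_j ~R gives tr M = 4a^2 - 1 and, from the antisymmetric part, M21 - M12 = -4a*b12, M13 - M31 = 4a*b13, M32 - M23 = -4a*b23.
Here tr M = 611/289, so a^2 = (1 + tr M)/4 = 225/289 and a = ±15/17. Taking a = 15/17: M21 - M12 = 0, M13 - M31 = 480/289, M32 - M23 = 0, giving b12 = 0, b13 = 8/17, b23 = 0, i.e. R = 15/17 + 8/17*e13.
Its e13 coefficient is already positive.
Answer: 15/17 + 8/17*e13. Note: both R and -R realise this M (trace 611/289); the covering map identifies them, and the e13-coefficient sign is the tie-breaker.


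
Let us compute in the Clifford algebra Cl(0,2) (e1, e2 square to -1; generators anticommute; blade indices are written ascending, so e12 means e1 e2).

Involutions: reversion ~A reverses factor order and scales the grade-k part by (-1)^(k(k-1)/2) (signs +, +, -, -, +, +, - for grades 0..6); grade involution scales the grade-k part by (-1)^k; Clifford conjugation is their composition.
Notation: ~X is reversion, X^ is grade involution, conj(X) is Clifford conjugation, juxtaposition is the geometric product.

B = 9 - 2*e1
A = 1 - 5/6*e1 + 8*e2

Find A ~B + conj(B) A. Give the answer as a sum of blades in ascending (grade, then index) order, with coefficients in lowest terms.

first term: 22/3 - 19/2*e1 + 72*e2 + 16*e12
second term: 32/3 - 11/2*e1 + 72*e2 + 16*e12
Answer: 18 - 15*e1 + 144*e2 + 32*e12


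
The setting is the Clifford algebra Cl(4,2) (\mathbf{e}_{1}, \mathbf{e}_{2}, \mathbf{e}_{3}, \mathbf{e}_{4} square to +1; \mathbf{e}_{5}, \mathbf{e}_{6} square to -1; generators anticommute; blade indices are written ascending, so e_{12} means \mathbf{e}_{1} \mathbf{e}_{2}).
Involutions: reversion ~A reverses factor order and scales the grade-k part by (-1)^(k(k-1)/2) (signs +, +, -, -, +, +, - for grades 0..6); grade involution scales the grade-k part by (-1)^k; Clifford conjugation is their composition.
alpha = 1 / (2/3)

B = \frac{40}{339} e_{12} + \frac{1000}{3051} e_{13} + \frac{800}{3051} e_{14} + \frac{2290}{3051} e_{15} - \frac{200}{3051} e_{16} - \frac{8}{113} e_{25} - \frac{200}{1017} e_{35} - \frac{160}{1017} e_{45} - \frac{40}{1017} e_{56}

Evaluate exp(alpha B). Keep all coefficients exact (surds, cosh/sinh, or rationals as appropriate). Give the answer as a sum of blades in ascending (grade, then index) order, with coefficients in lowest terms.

B^2 term by term: the squares give (\frac{40}{339})^2*(e_{12})^2 + (\frac{1000}{3051})^2*(e_{13})^2 + (\frac{800}{3051})^2*(e_{14})^2 + (\frac{2290}{3051})^2*(e_{15})^2 + (-\frac{200}{3051})^2*(e_{16})^2 + (-\frac{8}{113})^2*(e_{25})^2 + (-\frac{200}{1017})^2*(e_{35})^2 + (-\frac{160}{1017})^2*(e_{45})^2 + (-\frac{40}{1017})^2*(e_{56})^2 = \frac{1600}{114921}*(-1) + \frac{1000000}{9308601}*(-1) + \frac{640000}{9308601}*(-1) + \frac{5244100}{9308601}*(+1) + \frac{40000}{9308601}*(+1) + \frac{64}{12769}*(+1) + \frac{40000}{1034289}*(+1) + \frac{25600}{1034289}*(+1) + \frac{1600}{1034289}*(-1) = \frac{4}{9} (each basis 2-blade squares to minus the product of its generators' squares); cross terms between blades sharing an index anticommute and cancel; the commuting (index-disjoint) pairs give grade-4 terms 2*c*c'*(blade product), which cancel blade by blade — e_{1235}: -\frac{16000}{344763} + \frac{16000}{344763} = 0; e_{1245}: -\frac{12800}{344763} + \frac{12800}{344763} = 0; e_{1256}: -\frac{3200}{344763} + \frac{3200}{344763} = 0; e_{1345}: -\frac{320000}{3102867} + \frac{320000}{3102867} = 0; e_{1356}: -\frac{80000}{3102867} + \frac{80000}{3102867} = 0; e_{1456}: -\frac{64000}{3102867} + \frac{64000}{3102867} = 0 — confirming B is simple. So B^2 = \frac{4}{9}.
B^2 = \frac{4}{9} — B^2 > 0, so the exponential closes hyperbolically: l = \frac{2}{3}, alpha*l = 1, so exp(alpha B) = cosh(1) + (sinh(1)/(\frac{2}{3}))*B = \cosh{\left(1 \right)} + (\frac{3 \sinh{\left(1 \right)}}{2})*B.
Answer: \cosh{\left(1 \right)} + \frac{20 \sinh{\left(1 \right)}}{113} e_{12} + \frac{500 \sinh{\left(1 \right)}}{1017} e_{13} + \frac{400 \sinh{\left(1 \right)}}{1017} e_{14} + \frac{1145 \sinh{\left(1 \right)}}{1017} e_{15} - \frac{100 \sinh{\left(1 \right)}}{1017} e_{16} - \frac{12 \sinh{\left(1 \right)}}{113} e_{25} - \frac{100 \sinh{\left(1 \right)}}{339} e_{35} - \frac{80 \sinh{\left(1 \right)}}{339} e_{45} - \frac{20 \sinh{\left(1 \right)}}{339} e_{56}


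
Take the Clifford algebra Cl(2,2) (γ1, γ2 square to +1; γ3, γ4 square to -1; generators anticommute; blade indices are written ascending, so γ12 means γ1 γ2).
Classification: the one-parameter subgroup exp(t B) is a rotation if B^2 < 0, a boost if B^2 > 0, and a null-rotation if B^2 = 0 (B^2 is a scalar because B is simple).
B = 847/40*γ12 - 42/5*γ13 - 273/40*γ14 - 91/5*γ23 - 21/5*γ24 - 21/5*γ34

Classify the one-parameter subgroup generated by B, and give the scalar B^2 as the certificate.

B^2 term by term: the squares give (847/40)^2*(γ12)^2 + (-42/5)^2*(γ13)^2 + (-273/40)^2*(γ14)^2 + (-91/5)^2*(γ23)^2 + (-21/5)^2*(γ24)^2 + (-21/5)^2*(γ34)^2 = 717409/1600*(-1) + 1764/25*(+1) + 74529/1600*(+1) + 8281/25*(+1) + 441/25*(+1) + 441/25*(-1) = 0 (each basis 2-blade squares to minus the product of its generators' squares); cross terms between blades sharing an index anticommute and cancel; the commuting (index-disjoint) pairs give grade-4 terms 2*c*c'*(blade product), which cancel blade by blade — γ1234: -17787/100 - 1764/25 + 24843/100 = 0 — confirming B is simple. So B^2 = 0.
Answer: null-rotation, certificate B^2 = 0. Because 0 is invariant under every versor sandwich, the classification follows from its sign alone.


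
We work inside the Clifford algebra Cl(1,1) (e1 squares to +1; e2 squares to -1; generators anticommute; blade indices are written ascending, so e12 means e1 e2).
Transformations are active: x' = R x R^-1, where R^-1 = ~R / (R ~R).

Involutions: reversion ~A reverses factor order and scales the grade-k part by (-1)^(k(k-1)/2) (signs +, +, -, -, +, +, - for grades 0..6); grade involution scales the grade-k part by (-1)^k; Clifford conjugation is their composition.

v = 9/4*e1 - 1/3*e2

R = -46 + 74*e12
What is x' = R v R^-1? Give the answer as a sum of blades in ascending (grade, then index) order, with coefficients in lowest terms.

~R = -46 - 74*e12, and R ~R = -3360, so R^-1 = ~R / (-3360).
R v = -473/6*e1 - 907/6*e2
Answer: -22219/5040*e1 - 19181/5040*e2


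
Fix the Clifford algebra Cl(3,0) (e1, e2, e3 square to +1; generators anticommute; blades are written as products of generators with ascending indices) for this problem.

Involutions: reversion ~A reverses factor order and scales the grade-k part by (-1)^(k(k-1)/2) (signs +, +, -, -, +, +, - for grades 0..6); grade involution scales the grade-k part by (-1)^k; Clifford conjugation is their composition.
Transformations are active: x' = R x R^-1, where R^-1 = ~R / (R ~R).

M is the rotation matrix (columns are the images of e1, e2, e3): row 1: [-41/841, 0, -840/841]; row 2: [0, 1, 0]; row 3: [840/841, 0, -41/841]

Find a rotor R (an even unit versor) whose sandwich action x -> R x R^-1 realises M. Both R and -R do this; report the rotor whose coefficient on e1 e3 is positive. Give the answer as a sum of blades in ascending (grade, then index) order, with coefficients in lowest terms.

Method: write R = a + b12*e1 e2 + b13*e1 e3 + b23*e2 e3 with a^2 + b12^2 + b13^2 + b23^2 = 1 (so R^-1 = ~R). Expanding the columns R e_j ~R gives tr M = 4a^2 - 1 and, from the antisymmetric part, M21 - M12 = -4a*b12, M13 - M31 = 4a*b13, M32 - M23 = -4a*b23.
Here tr M = 759/841, so a^2 = (1 + tr M)/4 = 400/841 and a = ±20/29. Taking a = 20/29: M21 - M12 = 0, M13 - M31 = -1680/841, M32 - M23 = 0, giving b12 = 0, b13 = -21/29, b23 = 0, i.e. R = 20/29 - 21/29*e1 e3.
Its e1 e3 coefficient is negative, so report the other preimage -R.
Answer: -20/29 + 21/29*e1 e3. Why the constraint matters: R and -R act identically through the sandwich — M has trace 759/841 either way — so only the sign condition on e1 e3 picks one of the two preimages.


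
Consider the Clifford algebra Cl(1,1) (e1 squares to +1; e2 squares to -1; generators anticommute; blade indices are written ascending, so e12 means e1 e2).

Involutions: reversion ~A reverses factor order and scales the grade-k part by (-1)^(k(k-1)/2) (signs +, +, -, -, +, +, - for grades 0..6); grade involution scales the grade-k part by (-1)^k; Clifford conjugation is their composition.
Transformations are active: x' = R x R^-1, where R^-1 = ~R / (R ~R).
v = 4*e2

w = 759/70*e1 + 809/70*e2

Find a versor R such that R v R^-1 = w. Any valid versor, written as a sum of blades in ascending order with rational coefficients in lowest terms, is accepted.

Here q(v) = q(w) = -16; the classical choice R = v + w = 759/70*e1 + 1089/70*e2 then realises v -> w under the sandwich.
Answer: 759/70*e1 + 1089/70*e2


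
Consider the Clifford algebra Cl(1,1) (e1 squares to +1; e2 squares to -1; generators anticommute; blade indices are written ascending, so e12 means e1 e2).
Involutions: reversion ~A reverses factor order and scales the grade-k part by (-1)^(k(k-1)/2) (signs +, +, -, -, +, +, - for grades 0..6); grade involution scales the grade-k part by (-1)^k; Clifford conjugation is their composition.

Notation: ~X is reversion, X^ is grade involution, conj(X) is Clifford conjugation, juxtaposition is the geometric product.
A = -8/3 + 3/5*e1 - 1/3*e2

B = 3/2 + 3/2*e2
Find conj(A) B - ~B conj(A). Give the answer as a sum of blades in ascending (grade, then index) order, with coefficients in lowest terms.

first term: -9/2 - 9/10*e1 - 7/2*e2 - 9/10*e12
second term: -9/2 - 9/10*e1 - 7/2*e2 + 9/10*e12
Answer: -9/5*e12
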